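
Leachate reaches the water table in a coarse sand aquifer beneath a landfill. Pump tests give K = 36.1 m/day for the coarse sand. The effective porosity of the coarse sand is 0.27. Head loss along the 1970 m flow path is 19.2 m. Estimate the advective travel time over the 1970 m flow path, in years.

4.14

Hydraulic gradient i = Δh / L = 19.2 / 1970 = 0.009746.
Darcy flux q = K · i = 36.10 × 0.009746 = 0.3518 m/day.
Seepage velocity v = q / n_e = 0.3518 / 0.27 = 1.303 m/day.
Travel time t = L / v = 1970 / 1.303 = 1512 days = 4.139 years.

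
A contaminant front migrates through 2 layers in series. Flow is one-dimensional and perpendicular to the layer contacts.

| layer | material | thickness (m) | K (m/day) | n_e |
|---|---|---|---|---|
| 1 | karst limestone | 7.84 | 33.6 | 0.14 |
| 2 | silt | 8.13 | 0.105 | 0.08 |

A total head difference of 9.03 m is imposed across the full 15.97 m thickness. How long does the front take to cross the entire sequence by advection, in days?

With flow normal to the layers, continuity requires the same specific discharge q through every layer.
Σ(b_i/K_i) = 7.84/33.6 + 8.13/0.105 = 77.66 d.
q = Δh / Σ(b_i/K_i) = 9.03 / 77.66 = 0.1163 m/day.
In each layer the seepage velocity is v_i = q/n_i, so the layer transit time is t_i = b_i·n_i / q:
  layer 1 (karst limestone): t_1 = 7.84 × 0.14 / 0.1163 = 9.440 d
  layer 2 (silt): t_2 = 8.13 × 0.08 / 0.1163 = 5.594 d
Total t = Σ t_i = 15.03 days.

15.0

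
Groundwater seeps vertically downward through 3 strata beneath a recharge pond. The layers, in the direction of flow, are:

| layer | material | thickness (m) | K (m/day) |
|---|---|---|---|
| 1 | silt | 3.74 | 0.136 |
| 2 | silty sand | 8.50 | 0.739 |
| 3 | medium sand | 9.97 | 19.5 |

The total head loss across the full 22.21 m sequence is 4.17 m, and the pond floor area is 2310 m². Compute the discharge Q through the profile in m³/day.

244

Flow is perpendicular to layering, so the layers act in series and the equivalent K is the thickness-weighted harmonic mean.
Total thickness L = 3.74 + 8.50 + 9.97 = 22.21 m.
Σ(b_i/K_i) = 3.74/0.136 + 8.50/0.739 + 9.97/19.5 = 39.51 d.
K_eq = L / Σ(b_i/K_i) = 22.21 / 39.51 = 0.5621 m/day.
Q = K_eq · A · (Δh/L) = 0.5621 × 2310 × (4.17/22.21) = 243.8 m³/day.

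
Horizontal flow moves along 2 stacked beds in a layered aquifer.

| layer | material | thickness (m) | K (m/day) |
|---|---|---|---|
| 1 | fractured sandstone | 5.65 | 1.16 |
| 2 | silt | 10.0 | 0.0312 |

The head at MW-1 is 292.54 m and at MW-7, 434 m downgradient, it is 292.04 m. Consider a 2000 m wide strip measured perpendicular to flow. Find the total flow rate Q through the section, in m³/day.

15.8

Flow is parallel to layering, so each bed carries its own Darcy discharge and the transmissivities add.
Σ(K_i·b_i) = 1.16×5.65 + 0.0312×10.0 = 6.866 m²/day.
Hydraulic gradient i = (292.54 − 292.04) / 434 = 0.5 / 434 = 0.001152.
Q = Σ(K_i·b_i) · W · i = 6.866 × 2000 × 0.001152 = 15.82 m³/day.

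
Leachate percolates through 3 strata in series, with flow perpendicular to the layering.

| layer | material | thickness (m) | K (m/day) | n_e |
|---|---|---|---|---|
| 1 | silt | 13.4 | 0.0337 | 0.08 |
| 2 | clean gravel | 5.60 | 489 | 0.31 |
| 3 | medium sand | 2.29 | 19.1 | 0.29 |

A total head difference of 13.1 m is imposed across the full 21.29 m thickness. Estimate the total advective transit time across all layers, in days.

With flow normal to the layers, continuity requires the same specific discharge q through every layer.
Σ(b_i/K_i) = 13.4/0.0337 + 5.60/489 + 2.29/19.1 = 397.8 d.
q = Δh / Σ(b_i/K_i) = 13.1 / 397.8 = 0.03293 m/day.
In each layer the seepage velocity is v_i = q/n_i, so the layer transit time is t_i = b_i·n_i / q:
  layer 1 (silt): t_1 = 13.4 × 0.08 / 0.03293 = 32.55 d
  layer 2 (clean gravel): t_2 = 5.60 × 0.31 / 0.03293 = 52.71 d
  layer 3 (medium sand): t_3 = 2.29 × 0.29 / 0.03293 = 20.16 d
Total t = Σ t_i = 105.4 days.

105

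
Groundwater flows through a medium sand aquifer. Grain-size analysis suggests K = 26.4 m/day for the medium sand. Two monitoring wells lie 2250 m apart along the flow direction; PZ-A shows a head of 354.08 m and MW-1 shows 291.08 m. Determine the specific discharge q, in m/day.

Hydraulic gradient i = (354.08 − 291.08) / 2250 = 63 / 2250 = 0.02800.
Specific discharge q = K · i = 26.40 × 0.02800 = 0.7392 m/day.

0.739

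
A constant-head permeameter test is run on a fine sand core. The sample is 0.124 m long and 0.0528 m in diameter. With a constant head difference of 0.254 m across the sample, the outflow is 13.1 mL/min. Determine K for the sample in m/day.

Cross-sectional area A = π·(d/2)² = π × (0.0528/2)² = 0.002190 m².
Convert discharge: 13.1 mL/min = 2.183e-07 m³/s.
Darcy's law rearranged: K = Q·L / (A·Δh) = 2.183e-07 × 0.124 / (0.002190 × 0.254) = 4.868e-05 m/s = 4.206 m/day.

4.21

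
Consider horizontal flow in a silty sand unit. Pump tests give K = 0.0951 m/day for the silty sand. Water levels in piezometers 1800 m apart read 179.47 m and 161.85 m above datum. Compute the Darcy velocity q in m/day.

Hydraulic gradient i = (179.47 − 161.85) / 1800 = 17.62 / 1800 = 0.009789.
Specific discharge q = K · i = 0.09510 × 0.009789 = 0.0009309 m/day.

0.000931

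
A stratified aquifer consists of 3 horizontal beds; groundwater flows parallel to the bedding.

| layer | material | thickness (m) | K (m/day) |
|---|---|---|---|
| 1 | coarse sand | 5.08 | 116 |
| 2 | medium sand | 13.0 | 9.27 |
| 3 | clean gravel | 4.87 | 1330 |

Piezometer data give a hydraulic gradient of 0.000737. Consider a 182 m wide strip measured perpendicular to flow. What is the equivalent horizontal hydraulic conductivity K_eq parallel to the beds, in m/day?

313

Flow is parallel to layering, so each bed carries its own Darcy discharge and the transmissivities add.
Σ(K_i·b_i) = 116×5.08 + 9.27×13.0 + 1330×4.87 = 7187 m²/day.
Total thickness b = 22.95 m, so K_eq = Σ(K_i·b_i)/b = 313.2 m/day.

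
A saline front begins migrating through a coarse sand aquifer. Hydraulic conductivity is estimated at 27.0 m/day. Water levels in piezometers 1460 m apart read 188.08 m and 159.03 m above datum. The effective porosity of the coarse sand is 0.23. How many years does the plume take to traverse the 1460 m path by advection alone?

Hydraulic gradient i = (188.08 − 159.03) / 1460 = 29.05 / 1460 = 0.01990.
Darcy flux q = K · i = 27.00 × 0.01990 = 0.5372 m/day.
Seepage velocity v = q / n_e = 0.5372 / 0.23 = 2.336 m/day.
Travel time t = L / v = 1460 / 2.336 = 625.1 days = 1.711 years.

1.71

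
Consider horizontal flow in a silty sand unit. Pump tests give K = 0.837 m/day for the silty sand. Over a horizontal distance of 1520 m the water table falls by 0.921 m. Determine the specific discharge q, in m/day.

Hydraulic gradient i = Δh / L = 0.921 / 1520 = 0.0006059.
Specific discharge q = K · i = 0.8370 × 0.0006059 = 0.0005072 m/day.

0.000507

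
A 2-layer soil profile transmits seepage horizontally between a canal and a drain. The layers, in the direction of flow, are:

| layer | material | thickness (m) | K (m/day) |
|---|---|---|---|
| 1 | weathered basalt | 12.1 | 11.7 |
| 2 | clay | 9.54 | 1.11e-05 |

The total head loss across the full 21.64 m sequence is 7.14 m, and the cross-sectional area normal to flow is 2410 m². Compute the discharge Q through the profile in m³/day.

0.0200

Flow is perpendicular to layering, so the layers act in series and the equivalent K is the thickness-weighted harmonic mean.
Total thickness L = 12.1 + 9.54 = 21.64 m.
Σ(b_i/K_i) = 12.1/11.7 + 9.54/1.11e-05 = 8.595e+05 d.
K_eq = L / Σ(b_i/K_i) = 21.64 / 8.595e+05 = 2.518e-05 m/day.
Q = K_eq · A · (Δh/L) = 2.518e-05 × 2410 × (7.14/21.64) = 0.02002 m³/day.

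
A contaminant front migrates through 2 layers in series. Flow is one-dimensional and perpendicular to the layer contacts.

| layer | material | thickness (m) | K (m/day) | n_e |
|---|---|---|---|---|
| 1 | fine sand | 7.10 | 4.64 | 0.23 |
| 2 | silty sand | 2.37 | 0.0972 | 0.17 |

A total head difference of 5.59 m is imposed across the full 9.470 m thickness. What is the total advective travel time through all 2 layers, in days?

9.44

With flow normal to the layers, continuity requires the same specific discharge q through every layer.
Σ(b_i/K_i) = 7.10/4.64 + 2.37/0.0972 = 25.91 d.
q = Δh / Σ(b_i/K_i) = 5.59 / 25.91 = 0.2157 m/day.
In each layer the seepage velocity is v_i = q/n_i, so the layer transit time is t_i = b_i·n_i / q:
  layer 1 (fine sand): t_1 = 7.10 × 0.23 / 0.2157 = 7.570 d
  layer 2 (silty sand): t_2 = 2.37 × 0.17 / 0.2157 = 1.868 d
Total t = Σ t_i = 9.438 days.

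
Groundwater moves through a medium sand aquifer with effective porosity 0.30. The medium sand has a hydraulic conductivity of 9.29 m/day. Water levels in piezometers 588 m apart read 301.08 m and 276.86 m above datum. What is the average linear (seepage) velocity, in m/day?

1.28

Hydraulic gradient i = (301.08 − 276.86) / 588 = 24.22 / 588 = 0.04119.
Darcy flux q = K · i = 9.290 × 0.04119 = 0.3827 m/day.
Seepage velocity v = q / n_e = 0.3827 / 0.30 = 1.276 m/day.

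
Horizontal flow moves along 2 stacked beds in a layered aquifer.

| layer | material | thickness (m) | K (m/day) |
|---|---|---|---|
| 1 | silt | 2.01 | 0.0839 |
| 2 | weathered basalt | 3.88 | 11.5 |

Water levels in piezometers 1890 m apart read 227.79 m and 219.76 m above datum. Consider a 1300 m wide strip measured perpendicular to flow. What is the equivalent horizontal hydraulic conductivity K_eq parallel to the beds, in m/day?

7.60

Flow is parallel to layering, so each bed carries its own Darcy discharge and the transmissivities add.
Σ(K_i·b_i) = 0.0839×2.01 + 11.5×3.88 = 44.79 m²/day.
Total thickness b = 5.890 m, so K_eq = Σ(K_i·b_i)/b = 7.604 m/day.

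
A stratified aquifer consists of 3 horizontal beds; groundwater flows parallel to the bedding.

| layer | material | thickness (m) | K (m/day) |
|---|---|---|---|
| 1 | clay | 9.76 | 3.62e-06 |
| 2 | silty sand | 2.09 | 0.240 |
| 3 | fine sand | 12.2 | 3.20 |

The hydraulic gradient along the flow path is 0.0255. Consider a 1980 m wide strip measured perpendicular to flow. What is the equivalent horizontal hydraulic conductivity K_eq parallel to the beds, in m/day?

Flow is parallel to layering, so each bed carries its own Darcy discharge and the transmissivities add.
Σ(K_i·b_i) = 3.62e-06×9.76 + 0.240×2.09 + 3.20×12.2 = 39.54 m²/day.
Total thickness b = 24.05 m, so K_eq = Σ(K_i·b_i)/b = 1.644 m/day.

1.64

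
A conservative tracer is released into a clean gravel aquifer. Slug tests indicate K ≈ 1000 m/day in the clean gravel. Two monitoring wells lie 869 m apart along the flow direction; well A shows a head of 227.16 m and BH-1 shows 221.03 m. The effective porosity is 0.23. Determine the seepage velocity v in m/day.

30.7

Hydraulic gradient i = (227.16 − 221.03) / 869 = 6.13 / 869 = 0.007054.
Darcy flux q = K · i = 1000 × 0.007054 = 7.054 m/day.
Seepage velocity v = q / n_e = 7.054 / 0.23 = 30.67 m/day.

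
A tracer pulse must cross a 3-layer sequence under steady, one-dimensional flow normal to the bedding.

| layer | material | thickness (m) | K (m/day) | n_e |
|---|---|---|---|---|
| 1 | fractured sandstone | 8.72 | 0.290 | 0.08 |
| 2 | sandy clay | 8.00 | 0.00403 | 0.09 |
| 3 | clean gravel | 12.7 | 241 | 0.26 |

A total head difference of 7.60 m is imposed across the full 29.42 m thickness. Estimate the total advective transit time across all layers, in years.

3.43

With flow normal to the layers, continuity requires the same specific discharge q through every layer.
Σ(b_i/K_i) = 8.72/0.290 + 8.00/0.00403 + 12.7/241 = 2015 d.
q = Δh / Σ(b_i/K_i) = 7.60 / 2015 = 0.003771 m/day.
In each layer the seepage velocity is v_i = q/n_i, so the layer transit time is t_i = b_i·n_i / q:
  layer 1 (fractured sandstone): t_1 = 8.72 × 0.08 / 0.003771 = 185.0 d
  layer 2 (sandy clay): t_2 = 8.00 × 0.09 / 0.003771 = 190.9 d
  layer 3 (clean gravel): t_3 = 12.7 × 0.26 / 0.003771 = 875.6 d
Total t = Σ t_i = 1251 days = 3.426 years.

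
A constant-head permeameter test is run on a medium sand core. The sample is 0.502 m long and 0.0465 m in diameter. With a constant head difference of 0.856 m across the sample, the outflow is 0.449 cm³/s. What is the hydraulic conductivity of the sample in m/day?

13.4

Cross-sectional area A = π·(d/2)² = π × (0.0465/2)² = 0.001698 m².
Convert discharge: 0.449 cm³/s = 4.490e-07 m³/s.
Darcy's law rearranged: K = Q·L / (A·Δh) = 4.490e-07 × 0.502 / (0.001698 × 0.856) = 0.0001551 m/s = 13.40 m/day.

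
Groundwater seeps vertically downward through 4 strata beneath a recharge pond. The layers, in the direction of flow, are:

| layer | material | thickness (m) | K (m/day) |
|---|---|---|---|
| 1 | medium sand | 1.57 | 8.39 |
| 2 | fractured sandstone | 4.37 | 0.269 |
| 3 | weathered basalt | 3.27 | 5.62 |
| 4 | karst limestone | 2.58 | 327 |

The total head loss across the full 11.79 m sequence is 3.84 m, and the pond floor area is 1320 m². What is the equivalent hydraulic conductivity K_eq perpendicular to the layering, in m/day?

0.693

Flow is perpendicular to layering, so the layers act in series and the equivalent K is the thickness-weighted harmonic mean.
Total thickness L = 1.57 + 4.37 + 3.27 + 2.58 = 11.79 m.
Σ(b_i/K_i) = 1.57/8.39 + 4.37/0.269 + 3.27/5.62 + 2.58/327 = 17.02 d.
K_eq = L / Σ(b_i/K_i) = 11.79 / 17.02 = 0.6926 m/day.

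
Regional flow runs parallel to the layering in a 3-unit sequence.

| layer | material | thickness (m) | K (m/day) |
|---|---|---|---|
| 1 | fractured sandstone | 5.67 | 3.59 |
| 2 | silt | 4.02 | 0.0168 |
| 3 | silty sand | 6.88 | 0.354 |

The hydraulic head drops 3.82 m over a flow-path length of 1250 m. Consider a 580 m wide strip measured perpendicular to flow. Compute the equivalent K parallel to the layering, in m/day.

Flow is parallel to layering, so each bed carries its own Darcy discharge and the transmissivities add.
Σ(K_i·b_i) = 3.59×5.67 + 0.0168×4.02 + 0.354×6.88 = 22.86 m²/day.
Total thickness b = 16.57 m, so K_eq = Σ(K_i·b_i)/b = 1.380 m/day.

1.38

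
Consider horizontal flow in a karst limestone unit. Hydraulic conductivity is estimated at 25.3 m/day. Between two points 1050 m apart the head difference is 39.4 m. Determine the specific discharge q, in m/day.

0.949

Hydraulic gradient i = Δh / L = 39.4 / 1050 = 0.03752.
Specific discharge q = K · i = 25.30 × 0.03752 = 0.9494 m/day.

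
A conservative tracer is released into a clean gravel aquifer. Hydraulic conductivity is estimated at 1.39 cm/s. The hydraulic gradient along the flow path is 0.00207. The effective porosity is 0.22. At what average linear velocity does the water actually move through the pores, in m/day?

11.3

Convert K: 1.39 cm/s × 864 = 1201 m/day.
Hydraulic gradient i = 0.00207.
Darcy flux q = K · i = 1201 × 0.002070 = 2.486 m/day.
Seepage velocity v = q / n_e = 2.486 / 0.22 = 11.30 m/day.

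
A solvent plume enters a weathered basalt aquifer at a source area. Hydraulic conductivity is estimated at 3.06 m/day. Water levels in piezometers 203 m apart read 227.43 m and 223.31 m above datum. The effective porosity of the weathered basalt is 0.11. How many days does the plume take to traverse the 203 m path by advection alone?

Hydraulic gradient i = (227.43 − 223.31) / 203 = 4.12 / 203 = 0.02030.
Darcy flux q = K · i = 3.060 × 0.02030 = 0.06210 m/day.
Seepage velocity v = q / n_e = 0.06210 / 0.11 = 0.5646 m/day.
Travel time t = L / v = 203 / 0.5646 = 359.6 days.

360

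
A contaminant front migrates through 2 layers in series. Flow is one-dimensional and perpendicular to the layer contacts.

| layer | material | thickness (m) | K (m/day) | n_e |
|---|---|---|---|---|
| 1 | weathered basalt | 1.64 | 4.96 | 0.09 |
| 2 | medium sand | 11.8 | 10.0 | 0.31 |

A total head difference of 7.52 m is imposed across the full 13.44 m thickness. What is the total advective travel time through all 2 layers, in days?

With flow normal to the layers, continuity requires the same specific discharge q through every layer.
Σ(b_i/K_i) = 1.64/4.96 + 11.8/10.0 = 1.511 d.
q = Δh / Σ(b_i/K_i) = 7.52 / 1.511 = 4.978 m/day.
In each layer the seepage velocity is v_i = q/n_i, so the layer transit time is t_i = b_i·n_i / q:
  layer 1 (weathered basalt): t_1 = 1.64 × 0.09 / 4.978 = 0.02965 d
  layer 2 (medium sand): t_2 = 11.8 × 0.31 / 4.978 = 0.7348 d
Total t = Σ t_i = 0.7645 days.

0.764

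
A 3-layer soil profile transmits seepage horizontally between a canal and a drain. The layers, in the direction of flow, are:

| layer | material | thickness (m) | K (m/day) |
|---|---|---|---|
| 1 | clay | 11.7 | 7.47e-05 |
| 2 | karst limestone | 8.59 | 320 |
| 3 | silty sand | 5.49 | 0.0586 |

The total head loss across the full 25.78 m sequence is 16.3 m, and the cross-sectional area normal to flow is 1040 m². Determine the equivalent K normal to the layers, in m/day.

0.000164

Flow is perpendicular to layering, so the layers act in series and the equivalent K is the thickness-weighted harmonic mean.
Total thickness L = 11.7 + 8.59 + 5.49 = 25.78 m.
Σ(b_i/K_i) = 11.7/7.47e-05 + 8.59/320 + 5.49/0.0586 = 1.567e+05 d.
K_eq = L / Σ(b_i/K_i) = 25.78 / 1.567e+05 = 0.0001645 m/day.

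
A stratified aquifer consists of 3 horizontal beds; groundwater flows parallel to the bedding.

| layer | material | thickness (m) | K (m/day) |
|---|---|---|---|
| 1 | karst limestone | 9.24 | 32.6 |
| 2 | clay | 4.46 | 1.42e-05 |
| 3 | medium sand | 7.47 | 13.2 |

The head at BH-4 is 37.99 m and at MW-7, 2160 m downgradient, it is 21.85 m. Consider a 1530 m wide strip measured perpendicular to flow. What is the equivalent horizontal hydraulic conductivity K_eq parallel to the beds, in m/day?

Flow is parallel to layering, so each bed carries its own Darcy discharge and the transmissivities add.
Σ(K_i·b_i) = 32.6×9.24 + 1.42e-05×4.46 + 13.2×7.47 = 399.8 m²/day.
Total thickness b = 21.17 m, so K_eq = Σ(K_i·b_i)/b = 18.89 m/day.

18.9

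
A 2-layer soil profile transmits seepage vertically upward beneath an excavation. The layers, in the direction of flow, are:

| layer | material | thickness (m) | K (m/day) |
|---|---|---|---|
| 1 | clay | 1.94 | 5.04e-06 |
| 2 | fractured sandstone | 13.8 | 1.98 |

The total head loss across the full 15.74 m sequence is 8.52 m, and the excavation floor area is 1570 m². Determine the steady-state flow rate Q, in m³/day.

0.0348

Flow is perpendicular to layering, so the layers act in series and the equivalent K is the thickness-weighted harmonic mean.
Total thickness L = 1.94 + 13.8 = 15.74 m.
Σ(b_i/K_i) = 1.94/5.04e-06 + 13.8/1.98 = 3.849e+05 d.
K_eq = L / Σ(b_i/K_i) = 15.74 / 3.849e+05 = 4.089e-05 m/day.
Q = K_eq · A · (Δh/L) = 4.089e-05 × 1570 × (8.52/15.74) = 0.03475 m³/day.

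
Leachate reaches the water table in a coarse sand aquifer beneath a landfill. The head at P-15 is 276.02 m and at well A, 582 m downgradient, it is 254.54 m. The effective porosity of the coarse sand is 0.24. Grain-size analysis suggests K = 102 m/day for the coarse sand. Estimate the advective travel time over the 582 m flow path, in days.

37.1

Hydraulic gradient i = (276.02 − 254.54) / 582 = 21.48 / 582 = 0.03691.
Darcy flux q = K · i = 102.0 × 0.03691 = 3.765 m/day.
Seepage velocity v = q / n_e = 3.765 / 0.24 = 15.69 m/day.
Travel time t = L / v = 582 / 15.69 = 37.10 days.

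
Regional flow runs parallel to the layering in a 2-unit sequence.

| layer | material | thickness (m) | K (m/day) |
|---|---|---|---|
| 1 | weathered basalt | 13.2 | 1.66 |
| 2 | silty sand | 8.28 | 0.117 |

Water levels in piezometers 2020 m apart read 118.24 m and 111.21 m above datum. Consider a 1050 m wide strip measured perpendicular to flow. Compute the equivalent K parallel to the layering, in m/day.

Flow is parallel to layering, so each bed carries its own Darcy discharge and the transmissivities add.
Σ(K_i·b_i) = 1.66×13.2 + 0.117×8.28 = 22.88 m²/day.
Total thickness b = 21.48 m, so K_eq = Σ(K_i·b_i)/b = 1.065 m/day.

1.07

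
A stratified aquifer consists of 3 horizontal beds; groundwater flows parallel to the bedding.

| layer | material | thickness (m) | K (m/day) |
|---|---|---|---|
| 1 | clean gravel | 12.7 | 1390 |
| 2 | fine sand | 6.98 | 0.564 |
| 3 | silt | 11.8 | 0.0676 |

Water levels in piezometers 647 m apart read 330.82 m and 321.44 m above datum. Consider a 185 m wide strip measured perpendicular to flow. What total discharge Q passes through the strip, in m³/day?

Flow is parallel to layering, so each bed carries its own Darcy discharge and the transmissivities add.
Σ(K_i·b_i) = 1390×12.7 + 0.564×6.98 + 0.0676×11.8 = 17658 m²/day.
Hydraulic gradient i = (330.82 − 321.44) / 647 = 9.38 / 647 = 0.01450.
Q = Σ(K_i·b_i) · W · i = 17658 × 185 × 0.01450 = 47359 m³/day.

47400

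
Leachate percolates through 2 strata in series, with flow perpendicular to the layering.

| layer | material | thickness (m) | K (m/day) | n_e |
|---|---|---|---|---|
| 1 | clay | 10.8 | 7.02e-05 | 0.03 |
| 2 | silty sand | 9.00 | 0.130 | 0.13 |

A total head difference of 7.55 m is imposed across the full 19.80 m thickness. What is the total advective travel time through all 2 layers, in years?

83.4

With flow normal to the layers, continuity requires the same specific discharge q through every layer.
Σ(b_i/K_i) = 10.8/7.02e-05 + 9.00/0.130 = 1.539e+05 d.
q = Δh / Σ(b_i/K_i) = 7.55 / 1.539e+05 = 4.905e-05 m/day.
In each layer the seepage velocity is v_i = q/n_i, so the layer transit time is t_i = b_i·n_i / q:
  layer 1 (clay): t_1 = 10.8 × 0.03 / 4.905e-05 = 6605 d
  layer 2 (silty sand): t_2 = 9.00 × 0.13 / 4.905e-05 = 23852 d
Total t = Σ t_i = 30457 days = 83.39 years.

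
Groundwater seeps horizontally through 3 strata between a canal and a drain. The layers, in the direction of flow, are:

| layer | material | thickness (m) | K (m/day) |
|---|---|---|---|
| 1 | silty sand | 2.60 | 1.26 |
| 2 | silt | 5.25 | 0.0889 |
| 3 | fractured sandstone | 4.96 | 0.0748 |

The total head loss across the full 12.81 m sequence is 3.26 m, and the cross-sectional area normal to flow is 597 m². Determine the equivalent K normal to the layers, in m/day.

0.101

Flow is perpendicular to layering, so the layers act in series and the equivalent K is the thickness-weighted harmonic mean.
Total thickness L = 2.60 + 5.25 + 4.96 = 12.81 m.
Σ(b_i/K_i) = 2.60/1.26 + 5.25/0.0889 + 4.96/0.0748 = 127.4 d.
K_eq = L / Σ(b_i/K_i) = 12.81 / 127.4 = 0.1005 m/day.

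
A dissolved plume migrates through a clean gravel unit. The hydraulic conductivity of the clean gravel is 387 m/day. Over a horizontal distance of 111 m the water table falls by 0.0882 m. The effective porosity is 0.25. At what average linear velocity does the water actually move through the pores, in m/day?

1.23

Hydraulic gradient i = Δh / L = 0.0882 / 111 = 0.0007946.
Darcy flux q = K · i = 387.0 × 0.0007946 = 0.3075 m/day.
Seepage velocity v = q / n_e = 0.3075 / 0.25 = 1.230 m/day.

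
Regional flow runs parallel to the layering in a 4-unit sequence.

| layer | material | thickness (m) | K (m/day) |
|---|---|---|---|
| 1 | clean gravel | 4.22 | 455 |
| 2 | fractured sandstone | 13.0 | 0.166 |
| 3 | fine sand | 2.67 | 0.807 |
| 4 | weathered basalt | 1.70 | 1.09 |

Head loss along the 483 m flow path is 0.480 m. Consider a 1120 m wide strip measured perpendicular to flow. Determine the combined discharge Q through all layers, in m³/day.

Flow is parallel to layering, so each bed carries its own Darcy discharge and the transmissivities add.
Σ(K_i·b_i) = 455×4.22 + 0.166×13.0 + 0.807×2.67 + 1.09×1.70 = 1926 m²/day.
Hydraulic gradient i = Δh / L = 0.480 / 483 = 0.0009938.
Q = Σ(K_i·b_i) · W · i = 1926 × 1120 × 0.0009938 = 2144 m³/day.

2140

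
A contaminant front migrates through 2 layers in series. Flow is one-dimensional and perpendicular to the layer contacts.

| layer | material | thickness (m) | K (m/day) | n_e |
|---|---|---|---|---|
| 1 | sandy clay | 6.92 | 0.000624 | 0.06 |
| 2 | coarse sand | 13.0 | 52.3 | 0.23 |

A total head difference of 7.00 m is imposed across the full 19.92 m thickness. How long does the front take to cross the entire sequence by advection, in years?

With flow normal to the layers, continuity requires the same specific discharge q through every layer.
Σ(b_i/K_i) = 6.92/0.000624 + 13.0/52.3 = 11090 d.
q = Δh / Σ(b_i/K_i) = 7.00 / 11090 = 0.0006312 m/day.
In each layer the seepage velocity is v_i = q/n_i, so the layer transit time is t_i = b_i·n_i / q:
  layer 1 (sandy clay): t_1 = 6.92 × 0.06 / 0.0006312 = 657.8 d
  layer 2 (coarse sand): t_2 = 13.0 × 0.23 / 0.0006312 = 4737 d
Total t = Σ t_i = 5395 days = 14.77 years.

14.8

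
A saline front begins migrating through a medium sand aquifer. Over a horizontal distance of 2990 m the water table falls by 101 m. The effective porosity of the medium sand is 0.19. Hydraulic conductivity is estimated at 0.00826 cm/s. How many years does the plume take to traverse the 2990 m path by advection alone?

6.45

Convert K: 0.00826 cm/s × 864 = 7.137 m/day.
Hydraulic gradient i = Δh / L = 101 / 2990 = 0.03378.
Darcy flux q = K · i = 7.137 × 0.03378 = 0.2411 m/day.
Seepage velocity v = q / n_e = 0.2411 / 0.19 = 1.269 m/day.
Travel time t = L / v = 2990 / 1.269 = 2357 days = 6.452 years.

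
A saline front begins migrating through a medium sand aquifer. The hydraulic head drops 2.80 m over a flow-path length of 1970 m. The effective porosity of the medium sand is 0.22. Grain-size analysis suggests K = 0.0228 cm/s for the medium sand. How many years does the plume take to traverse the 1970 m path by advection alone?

Convert K: 0.0228 cm/s × 864 = 19.70 m/day.
Hydraulic gradient i = Δh / L = 2.80 / 1970 = 0.001421.
Darcy flux q = K · i = 19.70 × 0.001421 = 0.02800 m/day.
Seepage velocity v = q / n_e = 0.02800 / 0.22 = 0.1273 m/day.
Travel time t = L / v = 1970 / 0.1273 = 15479 days = 42.38 years.

42.4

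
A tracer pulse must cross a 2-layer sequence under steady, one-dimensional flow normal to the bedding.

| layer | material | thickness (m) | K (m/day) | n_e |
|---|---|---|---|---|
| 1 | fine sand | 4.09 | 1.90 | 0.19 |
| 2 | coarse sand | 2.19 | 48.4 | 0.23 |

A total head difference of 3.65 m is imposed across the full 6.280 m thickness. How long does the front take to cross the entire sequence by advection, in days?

0.771

With flow normal to the layers, continuity requires the same specific discharge q through every layer.
Σ(b_i/K_i) = 4.09/1.90 + 2.19/48.4 = 2.198 d.
q = Δh / Σ(b_i/K_i) = 3.65 / 2.198 = 1.661 m/day.
In each layer the seepage velocity is v_i = q/n_i, so the layer transit time is t_i = b_i·n_i / q:
  layer 1 (fine sand): t_1 = 4.09 × 0.19 / 1.661 = 0.4679 d
  layer 2 (coarse sand): t_2 = 2.19 × 0.23 / 1.661 = 0.3033 d
Total t = Σ t_i = 0.7712 days.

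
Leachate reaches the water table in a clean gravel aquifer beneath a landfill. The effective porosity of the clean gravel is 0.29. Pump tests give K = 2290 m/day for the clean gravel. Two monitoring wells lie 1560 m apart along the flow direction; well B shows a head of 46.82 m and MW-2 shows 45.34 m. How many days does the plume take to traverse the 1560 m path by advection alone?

Hydraulic gradient i = (46.82 − 45.34) / 1560 = 1.48 / 1560 = 0.0009487.
Darcy flux q = K · i = 2290 × 0.0009487 = 2.173 m/day.
Seepage velocity v = q / n_e = 2.173 / 0.29 = 7.492 m/day.
Travel time t = L / v = 1560 / 7.492 = 208.2 days.

208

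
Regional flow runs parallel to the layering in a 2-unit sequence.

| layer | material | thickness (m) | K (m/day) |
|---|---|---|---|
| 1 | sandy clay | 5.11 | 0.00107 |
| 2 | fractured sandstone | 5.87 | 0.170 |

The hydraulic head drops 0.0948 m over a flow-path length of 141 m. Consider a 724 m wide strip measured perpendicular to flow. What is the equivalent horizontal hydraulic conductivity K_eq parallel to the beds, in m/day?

Flow is parallel to layering, so each bed carries its own Darcy discharge and the transmissivities add.
Σ(K_i·b_i) = 0.00107×5.11 + 0.170×5.87 = 1.003 m²/day.
Total thickness b = 10.98 m, so K_eq = Σ(K_i·b_i)/b = 0.09138 m/day.

0.0914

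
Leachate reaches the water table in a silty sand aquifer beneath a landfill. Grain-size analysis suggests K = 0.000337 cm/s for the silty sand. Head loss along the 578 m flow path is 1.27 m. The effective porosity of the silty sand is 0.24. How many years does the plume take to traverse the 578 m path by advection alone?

Convert K: 0.000337 cm/s × 864 = 0.2912 m/day.
Hydraulic gradient i = Δh / L = 1.27 / 578 = 0.002197.
Darcy flux q = K · i = 0.2912 × 0.002197 = 0.0006398 m/day.
Seepage velocity v = q / n_e = 0.0006398 / 0.24 = 0.002666 m/day.
Travel time t = L / v = 578 / 0.002666 = 2.168e+05 days = 593.6 years.

594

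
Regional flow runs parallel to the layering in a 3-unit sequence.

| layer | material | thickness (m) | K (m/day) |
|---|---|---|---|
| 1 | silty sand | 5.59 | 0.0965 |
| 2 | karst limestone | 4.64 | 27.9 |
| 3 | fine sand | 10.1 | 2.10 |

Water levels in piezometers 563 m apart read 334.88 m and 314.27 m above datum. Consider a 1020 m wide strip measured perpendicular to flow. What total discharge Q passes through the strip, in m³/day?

5650

Flow is parallel to layering, so each bed carries its own Darcy discharge and the transmissivities add.
Σ(K_i·b_i) = 0.0965×5.59 + 27.9×4.64 + 2.10×10.1 = 151.2 m²/day.
Hydraulic gradient i = (334.88 − 314.27) / 563 = 20.61 / 563 = 0.03661.
Q = Σ(K_i·b_i) · W · i = 151.2 × 1020 × 0.03661 = 5646 m³/day.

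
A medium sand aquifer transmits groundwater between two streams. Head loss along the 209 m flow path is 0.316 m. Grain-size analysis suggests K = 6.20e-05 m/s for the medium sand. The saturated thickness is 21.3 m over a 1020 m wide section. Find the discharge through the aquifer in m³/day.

Convert K: 6.20e-05 m/s × 86400 = 5.357 m/day.
Cross-sectional area A = 1020 × 21.3 = 21726 m².
Hydraulic gradient i = Δh / L = 0.316 / 209 = 0.001512.
Darcy's law: Q = K · A · i = 5.357 × 21726 × 0.001512 = 176.0 m³/day.

176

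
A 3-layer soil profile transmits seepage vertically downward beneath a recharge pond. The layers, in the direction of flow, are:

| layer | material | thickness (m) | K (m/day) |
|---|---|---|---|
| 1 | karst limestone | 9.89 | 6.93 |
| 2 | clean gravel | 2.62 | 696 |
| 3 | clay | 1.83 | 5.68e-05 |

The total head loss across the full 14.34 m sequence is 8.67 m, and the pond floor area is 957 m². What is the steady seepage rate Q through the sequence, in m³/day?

Flow is perpendicular to layering, so the layers act in series and the equivalent K is the thickness-weighted harmonic mean.
Total thickness L = 9.89 + 2.62 + 1.83 = 14.34 m.
Σ(b_i/K_i) = 9.89/6.93 + 2.62/696 + 1.83/5.68e-05 = 32220 d.
K_eq = L / Σ(b_i/K_i) = 14.34 / 32220 = 0.0004451 m/day.
Q = K_eq · A · (Δh/L) = 0.0004451 × 957 × (8.67/14.34) = 0.2575 m³/day.

0.258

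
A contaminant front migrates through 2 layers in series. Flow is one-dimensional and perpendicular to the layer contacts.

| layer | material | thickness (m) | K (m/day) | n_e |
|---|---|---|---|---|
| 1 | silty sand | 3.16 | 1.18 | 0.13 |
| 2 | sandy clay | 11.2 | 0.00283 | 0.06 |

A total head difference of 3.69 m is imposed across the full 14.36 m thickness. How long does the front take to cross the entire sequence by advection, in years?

With flow normal to the layers, continuity requires the same specific discharge q through every layer.
Σ(b_i/K_i) = 3.16/1.18 + 11.2/0.00283 = 3960 d.
q = Δh / Σ(b_i/K_i) = 3.69 / 3960 = 0.0009318 m/day.
In each layer the seepage velocity is v_i = q/n_i, so the layer transit time is t_i = b_i·n_i / q:
  layer 1 (silty sand): t_1 = 3.16 × 0.13 / 0.0009318 = 440.9 d
  layer 2 (sandy clay): t_2 = 11.2 × 0.06 / 0.0009318 = 721.2 d
Total t = Σ t_i = 1162 days = 3.182 years.

3.18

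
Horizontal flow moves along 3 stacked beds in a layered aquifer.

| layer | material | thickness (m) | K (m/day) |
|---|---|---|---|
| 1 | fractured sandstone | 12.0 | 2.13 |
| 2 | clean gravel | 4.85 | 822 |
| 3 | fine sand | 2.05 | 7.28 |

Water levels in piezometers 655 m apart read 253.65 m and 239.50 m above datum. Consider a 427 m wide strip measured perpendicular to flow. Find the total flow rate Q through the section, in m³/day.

Flow is parallel to layering, so each bed carries its own Darcy discharge and the transmissivities add.
Σ(K_i·b_i) = 2.13×12.0 + 822×4.85 + 7.28×2.05 = 4027 m²/day.
Hydraulic gradient i = (253.65 − 239.50) / 655 = 14.15 / 655 = 0.02160.
Q = Σ(K_i·b_i) · W · i = 4027 × 427 × 0.02160 = 37149 m³/day.

37100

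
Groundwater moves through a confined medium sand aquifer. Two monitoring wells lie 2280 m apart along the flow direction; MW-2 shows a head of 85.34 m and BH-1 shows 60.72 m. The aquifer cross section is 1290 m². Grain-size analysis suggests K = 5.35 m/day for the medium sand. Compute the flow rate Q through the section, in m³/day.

Hydraulic gradient i = (85.34 − 60.72) / 2280 = 24.62 / 2280 = 0.01080.
Darcy's law: Q = K · A · i = 5.350 × 1290 × 0.01080 = 74.52 m³/day.

74.5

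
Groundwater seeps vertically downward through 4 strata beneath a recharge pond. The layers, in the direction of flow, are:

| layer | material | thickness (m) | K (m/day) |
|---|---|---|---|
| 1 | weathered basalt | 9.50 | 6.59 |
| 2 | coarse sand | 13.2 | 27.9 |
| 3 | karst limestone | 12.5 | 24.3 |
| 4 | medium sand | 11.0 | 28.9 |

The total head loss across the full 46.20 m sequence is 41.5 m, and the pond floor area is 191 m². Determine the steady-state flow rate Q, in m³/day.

2820

Flow is perpendicular to layering, so the layers act in series and the equivalent K is the thickness-weighted harmonic mean.
Total thickness L = 9.50 + 13.2 + 12.5 + 11.0 = 46.20 m.
Σ(b_i/K_i) = 9.50/6.59 + 13.2/27.9 + 12.5/24.3 + 11.0/28.9 = 2.810 d.
K_eq = L / Σ(b_i/K_i) = 46.20 / 2.810 = 16.44 m/day.
Q = K_eq · A · (Δh/L) = 16.44 × 191 × (41.5/46.20) = 2821 m³/day.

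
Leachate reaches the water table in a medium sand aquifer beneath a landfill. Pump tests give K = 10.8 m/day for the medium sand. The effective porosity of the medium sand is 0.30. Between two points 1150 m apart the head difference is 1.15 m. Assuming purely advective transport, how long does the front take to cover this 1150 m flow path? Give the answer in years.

Hydraulic gradient i = Δh / L = 1.15 / 1150 = 0.001000.
Darcy flux q = K · i = 10.80 × 0.001000 = 0.01080 m/day.
Seepage velocity v = q / n_e = 0.01080 / 0.30 = 0.03600 m/day.
Travel time t = L / v = 1150 / 0.03600 = 31944 days = 87.46 years.

87.5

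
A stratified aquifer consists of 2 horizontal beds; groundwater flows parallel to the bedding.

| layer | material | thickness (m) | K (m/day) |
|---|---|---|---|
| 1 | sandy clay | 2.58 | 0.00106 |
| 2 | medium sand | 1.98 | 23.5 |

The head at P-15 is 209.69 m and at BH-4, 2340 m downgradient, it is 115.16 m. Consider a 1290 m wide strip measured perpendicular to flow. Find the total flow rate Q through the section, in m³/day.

Flow is parallel to layering, so each bed carries its own Darcy discharge and the transmissivities add.
Σ(K_i·b_i) = 0.00106×2.58 + 23.5×1.98 = 46.53 m²/day.
Hydraulic gradient i = (209.69 − 115.16) / 2340 = 94.53 / 2340 = 0.04040.
Q = Σ(K_i·b_i) · W · i = 46.53 × 1290 × 0.04040 = 2425 m³/day.

2420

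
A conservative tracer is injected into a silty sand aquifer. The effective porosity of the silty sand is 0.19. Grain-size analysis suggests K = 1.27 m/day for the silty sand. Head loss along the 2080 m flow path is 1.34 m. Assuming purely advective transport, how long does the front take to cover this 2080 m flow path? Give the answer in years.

Hydraulic gradient i = Δh / L = 1.34 / 2080 = 0.0006442.
Darcy flux q = K · i = 1.270 × 0.0006442 = 0.0008182 m/day.
Seepage velocity v = q / n_e = 0.0008182 / 0.19 = 0.004306 m/day.
Travel time t = L / v = 2080 / 0.004306 = 4.830e+05 days = 1322 years.

1320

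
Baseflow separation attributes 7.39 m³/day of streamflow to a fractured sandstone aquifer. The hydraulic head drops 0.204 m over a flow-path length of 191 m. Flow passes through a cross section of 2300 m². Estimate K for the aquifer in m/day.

3.01

Hydraulic gradient i = Δh / L = 0.204 / 191 = 0.001068.
From Q = K·A·i, K = Q / (A·i) = 7.39 / (2300 × 0.001068) = 3.008 m/day.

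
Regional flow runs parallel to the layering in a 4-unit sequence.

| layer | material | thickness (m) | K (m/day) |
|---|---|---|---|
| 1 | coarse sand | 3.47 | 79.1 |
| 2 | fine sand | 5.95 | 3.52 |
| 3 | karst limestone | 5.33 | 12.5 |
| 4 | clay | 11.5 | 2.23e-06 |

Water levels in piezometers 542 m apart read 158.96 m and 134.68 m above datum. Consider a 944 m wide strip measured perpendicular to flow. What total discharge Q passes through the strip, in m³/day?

Flow is parallel to layering, so each bed carries its own Darcy discharge and the transmissivities add.
Σ(K_i·b_i) = 79.1×3.47 + 3.52×5.95 + 12.5×5.33 + 2.23e-06×11.5 = 362.0 m²/day.
Hydraulic gradient i = (158.96 − 134.68) / 542 = 24.28 / 542 = 0.04480.
Q = Σ(K_i·b_i) · W · i = 362.0 × 944 × 0.04480 = 15310 m³/day.

15300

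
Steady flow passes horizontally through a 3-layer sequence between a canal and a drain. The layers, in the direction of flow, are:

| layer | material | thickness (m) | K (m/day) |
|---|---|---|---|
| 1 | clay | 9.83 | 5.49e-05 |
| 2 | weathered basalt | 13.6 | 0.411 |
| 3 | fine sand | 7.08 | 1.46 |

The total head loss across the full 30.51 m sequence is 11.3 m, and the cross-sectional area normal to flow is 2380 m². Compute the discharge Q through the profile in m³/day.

0.150

Flow is perpendicular to layering, so the layers act in series and the equivalent K is the thickness-weighted harmonic mean.
Total thickness L = 9.83 + 13.6 + 7.08 = 30.51 m.
Σ(b_i/K_i) = 9.83/5.49e-05 + 13.6/0.411 + 7.08/1.46 = 1.791e+05 d.
K_eq = L / Σ(b_i/K_i) = 30.51 / 1.791e+05 = 0.0001704 m/day.
Q = K_eq · A · (Δh/L) = 0.0001704 × 2380 × (11.3/30.51) = 0.1502 m³/day.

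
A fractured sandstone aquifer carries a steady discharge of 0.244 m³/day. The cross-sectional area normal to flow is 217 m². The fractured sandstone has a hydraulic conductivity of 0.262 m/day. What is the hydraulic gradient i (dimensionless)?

From Q = K·A·i, i = Q / (K·A) = 0.244 / (0.2620 × 217.0) = 0.004292.

0.00429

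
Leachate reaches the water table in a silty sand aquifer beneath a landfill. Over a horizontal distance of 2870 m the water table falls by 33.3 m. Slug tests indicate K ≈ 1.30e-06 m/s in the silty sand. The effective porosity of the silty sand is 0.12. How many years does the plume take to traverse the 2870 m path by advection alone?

724

Convert K: 1.30e-06 m/s × 86400 = 0.1123 m/day.
Hydraulic gradient i = Δh / L = 33.3 / 2870 = 0.01160.
Darcy flux q = K · i = 0.1123 × 0.01160 = 0.001303 m/day.
Seepage velocity v = q / n_e = 0.001303 / 0.12 = 0.01086 m/day.
Travel time t = L / v = 2870 / 0.01086 = 2.643e+05 days = 723.5 years.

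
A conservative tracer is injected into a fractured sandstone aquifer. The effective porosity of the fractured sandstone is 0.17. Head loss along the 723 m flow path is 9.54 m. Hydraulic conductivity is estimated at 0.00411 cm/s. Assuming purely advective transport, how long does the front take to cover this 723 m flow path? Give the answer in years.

7.18

Convert K: 0.00411 cm/s × 864 = 3.551 m/day.
Hydraulic gradient i = Δh / L = 9.54 / 723 = 0.01320.
Darcy flux q = K · i = 3.551 × 0.01320 = 0.04686 m/day.
Seepage velocity v = q / n_e = 0.04686 / 0.17 = 0.2756 m/day.
Travel time t = L / v = 723 / 0.2756 = 2623 days = 7.182 years.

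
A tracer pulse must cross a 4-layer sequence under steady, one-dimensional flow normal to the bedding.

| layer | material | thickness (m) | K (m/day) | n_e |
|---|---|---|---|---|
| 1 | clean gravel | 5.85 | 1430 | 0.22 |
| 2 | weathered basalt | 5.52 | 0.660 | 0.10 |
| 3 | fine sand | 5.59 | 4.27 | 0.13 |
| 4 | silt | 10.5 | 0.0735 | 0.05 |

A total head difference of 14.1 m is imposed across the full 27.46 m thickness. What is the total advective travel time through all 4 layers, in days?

With flow normal to the layers, continuity requires the same specific discharge q through every layer.
Σ(b_i/K_i) = 5.85/1430 + 5.52/0.660 + 5.59/4.27 + 10.5/0.0735 = 152.5 d.
q = Δh / Σ(b_i/K_i) = 14.1 / 152.5 = 0.09244 m/day.
In each layer the seepage velocity is v_i = q/n_i, so the layer transit time is t_i = b_i·n_i / q:
  layer 1 (clean gravel): t_1 = 5.85 × 0.22 / 0.09244 = 13.92 d
  layer 2 (weathered basalt): t_2 = 5.52 × 0.10 / 0.09244 = 5.972 d
  layer 3 (fine sand): t_3 = 5.59 × 0.13 / 0.09244 = 7.861 d
  layer 4 (silt): t_4 = 10.5 × 0.05 / 0.09244 = 5.679 d
Total t = Σ t_i = 33.44 days.

33.4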